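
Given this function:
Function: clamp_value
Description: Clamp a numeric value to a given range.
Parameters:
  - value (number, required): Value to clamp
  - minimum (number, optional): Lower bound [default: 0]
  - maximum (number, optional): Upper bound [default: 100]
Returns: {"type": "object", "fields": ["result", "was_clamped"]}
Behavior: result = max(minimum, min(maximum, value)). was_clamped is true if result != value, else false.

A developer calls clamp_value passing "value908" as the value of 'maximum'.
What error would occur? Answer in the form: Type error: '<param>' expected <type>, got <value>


Spec: 'maximum' is declared as number; "value908" is a string.
Type error: 'maximum' expected number, got "value908"


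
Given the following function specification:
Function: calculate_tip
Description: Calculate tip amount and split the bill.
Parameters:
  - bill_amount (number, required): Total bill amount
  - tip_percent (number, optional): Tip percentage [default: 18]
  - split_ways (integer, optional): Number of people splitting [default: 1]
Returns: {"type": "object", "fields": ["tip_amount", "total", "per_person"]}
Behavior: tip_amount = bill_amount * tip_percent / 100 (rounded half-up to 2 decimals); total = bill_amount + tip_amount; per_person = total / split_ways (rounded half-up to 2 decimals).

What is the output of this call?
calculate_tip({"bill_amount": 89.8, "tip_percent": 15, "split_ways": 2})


tip_amount = 89.8 * 15/100 = 13.47 -> 13.47
total = 89.8 + 13.47 = 103.27
per_person = 103.27 / 2 = 51.635 -> 51.64
Output:
{"tip_amount": 13.47, "total": 103.27, "per_person": 51.64}


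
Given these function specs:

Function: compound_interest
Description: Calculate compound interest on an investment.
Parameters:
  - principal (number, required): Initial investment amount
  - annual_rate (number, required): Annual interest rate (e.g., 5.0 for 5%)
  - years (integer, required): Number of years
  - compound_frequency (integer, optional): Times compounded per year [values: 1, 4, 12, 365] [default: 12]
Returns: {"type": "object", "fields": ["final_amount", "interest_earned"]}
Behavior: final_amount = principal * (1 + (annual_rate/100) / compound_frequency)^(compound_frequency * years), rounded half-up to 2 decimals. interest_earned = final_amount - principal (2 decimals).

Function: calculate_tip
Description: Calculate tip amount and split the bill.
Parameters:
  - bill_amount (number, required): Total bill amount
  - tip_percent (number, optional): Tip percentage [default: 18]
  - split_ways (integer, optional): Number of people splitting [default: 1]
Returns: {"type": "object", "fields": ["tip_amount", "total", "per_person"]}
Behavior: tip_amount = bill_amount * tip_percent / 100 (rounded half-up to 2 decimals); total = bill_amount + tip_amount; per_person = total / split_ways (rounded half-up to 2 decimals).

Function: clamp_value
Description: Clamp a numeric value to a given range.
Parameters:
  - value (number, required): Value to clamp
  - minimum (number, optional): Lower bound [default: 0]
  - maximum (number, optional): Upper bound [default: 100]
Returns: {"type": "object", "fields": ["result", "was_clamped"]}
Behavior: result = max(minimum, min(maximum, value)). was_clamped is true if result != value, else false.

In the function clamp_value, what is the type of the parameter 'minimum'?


The clamp_value spec declares:
  - minimum (number, optional): Lower bound [default: 0]
Type:
number


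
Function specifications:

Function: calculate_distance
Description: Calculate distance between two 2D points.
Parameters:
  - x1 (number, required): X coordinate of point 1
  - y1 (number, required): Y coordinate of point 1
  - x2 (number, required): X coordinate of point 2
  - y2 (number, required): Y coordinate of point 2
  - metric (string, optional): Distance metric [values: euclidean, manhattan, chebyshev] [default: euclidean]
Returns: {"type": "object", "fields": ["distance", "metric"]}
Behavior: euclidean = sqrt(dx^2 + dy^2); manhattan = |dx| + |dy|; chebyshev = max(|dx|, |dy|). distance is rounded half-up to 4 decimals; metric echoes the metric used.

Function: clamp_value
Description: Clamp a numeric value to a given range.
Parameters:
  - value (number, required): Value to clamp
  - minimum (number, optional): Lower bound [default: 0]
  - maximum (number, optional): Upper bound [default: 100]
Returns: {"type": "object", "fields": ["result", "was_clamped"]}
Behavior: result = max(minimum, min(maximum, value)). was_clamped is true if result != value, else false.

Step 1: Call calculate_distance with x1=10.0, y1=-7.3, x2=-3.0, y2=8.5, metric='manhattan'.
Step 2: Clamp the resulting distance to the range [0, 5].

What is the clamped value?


Step 1: calculate_distance (manhattan)
  |dx| = |-3 - 10| = 13; |dy| = |8.5 - -7.3| = 15.8
  manhattan: 13 + 15.8 = 28.8
  Round to 4 decimals: 28.8
  -> distance = 28.8
Step 2: clamp_value(value=28.8, minimum=0, maximum=5)
  result = max(0, min(5, 28.8)) = max(0, 5) = 5
  was_clamped = (5 != 28.8) = true
  -> result = 5
5


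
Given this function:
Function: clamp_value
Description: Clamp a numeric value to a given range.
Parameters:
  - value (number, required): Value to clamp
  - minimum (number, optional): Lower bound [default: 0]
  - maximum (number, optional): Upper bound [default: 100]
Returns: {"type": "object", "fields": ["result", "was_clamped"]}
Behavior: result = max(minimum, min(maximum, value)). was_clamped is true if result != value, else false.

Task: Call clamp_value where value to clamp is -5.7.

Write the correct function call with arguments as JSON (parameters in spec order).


Mapping each described value to its parameter name:
  'Value to clamp' -> value = -5.7
clamp_value({"value": -5.7})


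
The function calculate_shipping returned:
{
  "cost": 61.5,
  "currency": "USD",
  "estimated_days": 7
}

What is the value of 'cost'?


61.5


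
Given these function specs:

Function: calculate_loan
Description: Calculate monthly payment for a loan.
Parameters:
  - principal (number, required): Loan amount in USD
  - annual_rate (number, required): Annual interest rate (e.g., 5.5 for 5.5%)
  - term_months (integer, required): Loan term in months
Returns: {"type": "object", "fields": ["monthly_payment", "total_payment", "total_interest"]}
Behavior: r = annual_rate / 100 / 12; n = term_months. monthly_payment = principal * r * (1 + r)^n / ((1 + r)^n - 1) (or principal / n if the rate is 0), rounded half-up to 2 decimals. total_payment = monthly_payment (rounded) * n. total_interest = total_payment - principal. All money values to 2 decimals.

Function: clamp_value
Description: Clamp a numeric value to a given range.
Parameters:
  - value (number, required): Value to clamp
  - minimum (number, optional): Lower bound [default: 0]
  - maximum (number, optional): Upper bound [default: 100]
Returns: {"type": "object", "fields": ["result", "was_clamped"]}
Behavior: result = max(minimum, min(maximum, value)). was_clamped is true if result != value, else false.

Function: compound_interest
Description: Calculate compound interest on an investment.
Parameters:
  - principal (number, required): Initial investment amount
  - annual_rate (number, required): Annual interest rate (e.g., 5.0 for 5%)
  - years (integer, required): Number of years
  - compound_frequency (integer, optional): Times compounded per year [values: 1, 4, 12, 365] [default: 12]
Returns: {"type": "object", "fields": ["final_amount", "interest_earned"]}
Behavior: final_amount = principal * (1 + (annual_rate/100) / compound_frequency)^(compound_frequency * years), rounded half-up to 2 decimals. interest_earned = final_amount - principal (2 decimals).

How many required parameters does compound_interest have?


Parameters of compound_interest: principal (required), annual_rate (required), years (required), compound_frequency (optional)
Required count:
3


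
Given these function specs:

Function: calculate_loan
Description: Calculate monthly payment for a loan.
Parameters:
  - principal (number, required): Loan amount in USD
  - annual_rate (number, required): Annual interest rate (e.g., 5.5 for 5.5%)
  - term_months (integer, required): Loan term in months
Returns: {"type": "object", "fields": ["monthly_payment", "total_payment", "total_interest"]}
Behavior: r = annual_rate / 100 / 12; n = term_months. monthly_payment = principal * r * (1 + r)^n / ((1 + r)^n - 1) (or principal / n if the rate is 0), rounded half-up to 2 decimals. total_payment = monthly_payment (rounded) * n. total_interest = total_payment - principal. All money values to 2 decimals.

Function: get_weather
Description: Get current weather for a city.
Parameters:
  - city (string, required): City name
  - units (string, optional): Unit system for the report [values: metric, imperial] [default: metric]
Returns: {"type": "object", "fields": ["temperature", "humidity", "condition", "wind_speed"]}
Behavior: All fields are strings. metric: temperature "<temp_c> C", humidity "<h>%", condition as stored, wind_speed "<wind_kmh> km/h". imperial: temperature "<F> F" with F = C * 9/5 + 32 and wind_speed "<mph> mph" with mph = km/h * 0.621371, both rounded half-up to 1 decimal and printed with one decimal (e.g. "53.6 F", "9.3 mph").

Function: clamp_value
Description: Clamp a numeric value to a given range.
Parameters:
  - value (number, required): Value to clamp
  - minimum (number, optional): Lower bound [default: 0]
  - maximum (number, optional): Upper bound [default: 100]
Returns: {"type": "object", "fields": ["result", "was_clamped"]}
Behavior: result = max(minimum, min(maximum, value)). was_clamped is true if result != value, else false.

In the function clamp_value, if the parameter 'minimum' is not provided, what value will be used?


The clamp_value spec declares:
  - minimum (number, optional): Lower bound [default: 0]
Default:
0


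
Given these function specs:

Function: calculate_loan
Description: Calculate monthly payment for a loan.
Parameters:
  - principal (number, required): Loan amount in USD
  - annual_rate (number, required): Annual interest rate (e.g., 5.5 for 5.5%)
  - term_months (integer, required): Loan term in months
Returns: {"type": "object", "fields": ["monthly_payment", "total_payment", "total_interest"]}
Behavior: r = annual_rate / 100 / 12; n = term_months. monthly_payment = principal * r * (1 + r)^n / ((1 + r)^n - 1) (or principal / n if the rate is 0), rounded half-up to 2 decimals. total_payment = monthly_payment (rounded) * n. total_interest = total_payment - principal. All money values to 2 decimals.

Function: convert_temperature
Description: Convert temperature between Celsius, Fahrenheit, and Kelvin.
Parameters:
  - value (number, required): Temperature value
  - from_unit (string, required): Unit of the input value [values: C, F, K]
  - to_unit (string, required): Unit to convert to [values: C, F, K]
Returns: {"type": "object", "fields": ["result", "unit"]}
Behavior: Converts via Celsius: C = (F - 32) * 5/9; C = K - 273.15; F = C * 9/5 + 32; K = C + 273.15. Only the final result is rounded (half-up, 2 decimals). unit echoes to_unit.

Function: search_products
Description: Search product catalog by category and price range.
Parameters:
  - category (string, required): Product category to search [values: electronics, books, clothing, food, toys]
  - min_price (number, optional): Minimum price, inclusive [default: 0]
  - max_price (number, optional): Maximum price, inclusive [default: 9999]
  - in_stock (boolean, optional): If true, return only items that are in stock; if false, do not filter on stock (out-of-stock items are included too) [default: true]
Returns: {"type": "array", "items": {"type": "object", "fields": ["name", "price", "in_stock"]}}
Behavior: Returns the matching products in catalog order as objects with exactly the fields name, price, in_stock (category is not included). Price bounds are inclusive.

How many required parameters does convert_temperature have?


Parameters of convert_temperature: value (required), from_unit (required), to_unit (required)
Required count:
3


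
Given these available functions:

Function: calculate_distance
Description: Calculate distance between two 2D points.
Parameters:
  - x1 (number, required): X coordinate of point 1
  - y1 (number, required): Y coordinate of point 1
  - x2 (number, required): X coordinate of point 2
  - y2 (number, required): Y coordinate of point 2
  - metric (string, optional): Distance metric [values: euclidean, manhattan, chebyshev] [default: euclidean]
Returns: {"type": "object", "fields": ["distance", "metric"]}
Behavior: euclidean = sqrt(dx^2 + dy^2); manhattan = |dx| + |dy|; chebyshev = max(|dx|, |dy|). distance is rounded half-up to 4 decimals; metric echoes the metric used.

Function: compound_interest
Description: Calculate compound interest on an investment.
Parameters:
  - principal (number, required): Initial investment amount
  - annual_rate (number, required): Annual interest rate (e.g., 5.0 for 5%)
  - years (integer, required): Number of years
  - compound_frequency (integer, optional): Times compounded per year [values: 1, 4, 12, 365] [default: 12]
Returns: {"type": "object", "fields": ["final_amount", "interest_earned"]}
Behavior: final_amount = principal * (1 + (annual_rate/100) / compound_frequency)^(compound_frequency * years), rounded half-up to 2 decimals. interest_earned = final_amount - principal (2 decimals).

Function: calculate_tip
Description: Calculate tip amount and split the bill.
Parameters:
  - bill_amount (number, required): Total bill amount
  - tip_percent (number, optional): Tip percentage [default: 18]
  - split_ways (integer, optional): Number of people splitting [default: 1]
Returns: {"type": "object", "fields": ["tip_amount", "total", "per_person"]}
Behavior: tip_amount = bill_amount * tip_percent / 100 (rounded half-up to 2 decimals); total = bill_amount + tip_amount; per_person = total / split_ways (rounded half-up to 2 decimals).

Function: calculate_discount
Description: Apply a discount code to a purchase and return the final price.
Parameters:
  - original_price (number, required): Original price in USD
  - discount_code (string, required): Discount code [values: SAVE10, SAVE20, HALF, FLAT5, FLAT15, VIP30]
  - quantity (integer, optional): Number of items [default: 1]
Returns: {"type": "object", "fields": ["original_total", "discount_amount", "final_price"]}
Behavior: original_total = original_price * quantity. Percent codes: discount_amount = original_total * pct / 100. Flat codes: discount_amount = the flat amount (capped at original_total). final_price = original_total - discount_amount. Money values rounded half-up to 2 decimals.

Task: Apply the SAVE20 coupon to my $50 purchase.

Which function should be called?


The task needs a function whose description is: Apply a discount code to a purchase and return the final price.
calculate_discount


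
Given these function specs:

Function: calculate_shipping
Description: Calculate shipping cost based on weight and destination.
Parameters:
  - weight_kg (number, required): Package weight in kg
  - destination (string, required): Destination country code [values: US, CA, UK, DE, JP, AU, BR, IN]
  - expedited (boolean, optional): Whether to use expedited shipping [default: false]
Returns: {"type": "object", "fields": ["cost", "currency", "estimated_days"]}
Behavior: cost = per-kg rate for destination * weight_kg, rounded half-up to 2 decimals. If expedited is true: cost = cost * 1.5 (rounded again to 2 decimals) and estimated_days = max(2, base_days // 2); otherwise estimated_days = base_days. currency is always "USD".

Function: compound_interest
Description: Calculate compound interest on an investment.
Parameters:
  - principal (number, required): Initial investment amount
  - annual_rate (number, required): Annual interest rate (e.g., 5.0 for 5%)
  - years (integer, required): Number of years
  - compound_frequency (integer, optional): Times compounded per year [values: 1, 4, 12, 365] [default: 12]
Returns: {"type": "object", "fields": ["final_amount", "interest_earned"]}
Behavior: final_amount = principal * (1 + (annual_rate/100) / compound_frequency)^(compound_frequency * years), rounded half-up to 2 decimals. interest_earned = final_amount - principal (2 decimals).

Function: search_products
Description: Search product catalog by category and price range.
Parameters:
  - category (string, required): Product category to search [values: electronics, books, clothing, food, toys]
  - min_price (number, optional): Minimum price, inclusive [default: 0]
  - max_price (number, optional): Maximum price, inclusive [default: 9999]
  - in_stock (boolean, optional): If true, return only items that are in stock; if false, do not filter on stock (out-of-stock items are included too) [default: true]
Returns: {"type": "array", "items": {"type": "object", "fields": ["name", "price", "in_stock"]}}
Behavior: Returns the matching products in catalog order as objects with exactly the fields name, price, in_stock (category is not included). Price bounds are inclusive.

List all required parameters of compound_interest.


Parameters of compound_interest and their required/optional flag:
  principal: required
  annual_rate: required
  years: required
  compound_frequency: optional
annual_rate, principal, years


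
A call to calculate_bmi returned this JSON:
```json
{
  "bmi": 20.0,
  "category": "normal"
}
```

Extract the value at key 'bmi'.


20.0


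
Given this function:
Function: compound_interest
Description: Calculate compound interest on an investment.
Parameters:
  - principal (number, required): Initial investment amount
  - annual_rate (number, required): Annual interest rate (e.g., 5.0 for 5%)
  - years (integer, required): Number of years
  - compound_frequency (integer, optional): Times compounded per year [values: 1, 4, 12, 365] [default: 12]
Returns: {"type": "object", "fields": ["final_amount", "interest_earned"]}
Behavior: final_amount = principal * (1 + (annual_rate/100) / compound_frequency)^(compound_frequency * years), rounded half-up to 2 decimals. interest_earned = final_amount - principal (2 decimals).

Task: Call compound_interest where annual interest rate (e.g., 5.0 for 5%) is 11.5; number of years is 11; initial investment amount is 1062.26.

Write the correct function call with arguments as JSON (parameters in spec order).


Mapping each described value to its parameter name:
  'Annual interest rate (e.g., 5.0 for 5%)' -> annual_rate = 11.5
  'Number of years' -> years = 11
  'Initial investment amount' -> principal = 1062.26
compound_interest({"principal": 1062.26, "annual_rate": 11.5, "years": 11})


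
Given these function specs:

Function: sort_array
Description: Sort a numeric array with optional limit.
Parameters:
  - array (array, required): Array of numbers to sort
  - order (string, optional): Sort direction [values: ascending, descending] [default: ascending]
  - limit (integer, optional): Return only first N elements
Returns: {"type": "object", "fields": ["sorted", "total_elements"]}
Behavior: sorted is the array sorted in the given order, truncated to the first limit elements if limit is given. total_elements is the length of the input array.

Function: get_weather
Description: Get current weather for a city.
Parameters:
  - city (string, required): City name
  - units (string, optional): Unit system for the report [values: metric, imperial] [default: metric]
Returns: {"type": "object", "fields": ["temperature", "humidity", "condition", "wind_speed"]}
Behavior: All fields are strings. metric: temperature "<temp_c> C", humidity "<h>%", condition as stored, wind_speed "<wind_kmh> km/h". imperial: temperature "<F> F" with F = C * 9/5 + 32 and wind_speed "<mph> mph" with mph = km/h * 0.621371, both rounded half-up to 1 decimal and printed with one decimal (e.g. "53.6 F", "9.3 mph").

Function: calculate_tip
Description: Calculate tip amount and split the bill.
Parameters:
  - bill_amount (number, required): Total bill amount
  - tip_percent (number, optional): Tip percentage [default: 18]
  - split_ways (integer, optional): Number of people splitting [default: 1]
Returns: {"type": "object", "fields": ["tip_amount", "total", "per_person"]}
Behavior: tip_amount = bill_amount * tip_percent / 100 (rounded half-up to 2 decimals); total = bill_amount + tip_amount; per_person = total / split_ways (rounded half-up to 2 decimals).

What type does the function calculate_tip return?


The calculate_tip spec declares Returns: {"type": "object", "fields": ["tip_amount", "total", "per_person"]}
Type:
object


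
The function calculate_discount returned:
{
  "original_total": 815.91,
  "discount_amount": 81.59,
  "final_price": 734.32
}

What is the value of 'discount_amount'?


81.59


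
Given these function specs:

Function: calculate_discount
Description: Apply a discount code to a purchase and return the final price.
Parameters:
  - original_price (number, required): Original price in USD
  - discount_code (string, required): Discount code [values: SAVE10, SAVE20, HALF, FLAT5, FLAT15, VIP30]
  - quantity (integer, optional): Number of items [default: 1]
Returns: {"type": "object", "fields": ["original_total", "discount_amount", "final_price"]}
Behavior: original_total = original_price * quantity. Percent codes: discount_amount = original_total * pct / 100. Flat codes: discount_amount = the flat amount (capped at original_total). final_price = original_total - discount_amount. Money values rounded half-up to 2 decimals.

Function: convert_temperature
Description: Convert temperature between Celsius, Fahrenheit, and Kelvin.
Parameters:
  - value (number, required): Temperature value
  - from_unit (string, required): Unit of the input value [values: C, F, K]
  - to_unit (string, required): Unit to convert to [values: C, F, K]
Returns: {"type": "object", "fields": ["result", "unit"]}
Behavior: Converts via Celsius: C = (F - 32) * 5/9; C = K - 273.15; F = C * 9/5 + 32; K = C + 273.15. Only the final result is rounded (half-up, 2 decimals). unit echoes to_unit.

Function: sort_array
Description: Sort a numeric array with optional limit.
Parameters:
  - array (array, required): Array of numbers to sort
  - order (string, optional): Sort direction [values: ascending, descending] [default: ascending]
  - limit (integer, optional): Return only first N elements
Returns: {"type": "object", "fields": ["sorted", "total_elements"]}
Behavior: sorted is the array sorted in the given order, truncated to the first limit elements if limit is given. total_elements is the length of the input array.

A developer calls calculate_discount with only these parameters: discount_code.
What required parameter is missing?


Required parameters: original_price, discount_code
Provided: discount_code
Missing: original_price
original_price


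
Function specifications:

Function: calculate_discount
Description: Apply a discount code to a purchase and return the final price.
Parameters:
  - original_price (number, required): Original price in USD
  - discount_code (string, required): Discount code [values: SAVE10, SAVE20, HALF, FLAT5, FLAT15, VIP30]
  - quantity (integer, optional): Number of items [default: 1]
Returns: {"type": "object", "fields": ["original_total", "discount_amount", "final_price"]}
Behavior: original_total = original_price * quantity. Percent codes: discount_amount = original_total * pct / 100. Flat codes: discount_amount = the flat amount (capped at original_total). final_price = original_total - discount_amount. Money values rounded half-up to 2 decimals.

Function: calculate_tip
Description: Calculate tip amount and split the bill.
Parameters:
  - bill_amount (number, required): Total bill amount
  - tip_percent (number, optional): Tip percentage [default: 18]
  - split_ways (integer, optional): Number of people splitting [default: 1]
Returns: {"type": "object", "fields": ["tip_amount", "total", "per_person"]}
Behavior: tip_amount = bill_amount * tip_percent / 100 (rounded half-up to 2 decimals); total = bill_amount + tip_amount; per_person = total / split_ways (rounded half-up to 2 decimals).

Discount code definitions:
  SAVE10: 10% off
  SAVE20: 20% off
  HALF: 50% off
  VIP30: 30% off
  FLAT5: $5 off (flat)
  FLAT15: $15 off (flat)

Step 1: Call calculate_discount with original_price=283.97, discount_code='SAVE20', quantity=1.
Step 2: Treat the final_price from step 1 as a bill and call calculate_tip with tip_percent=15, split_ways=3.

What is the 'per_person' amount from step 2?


Step 1: calculate_discount(original_price=283.97, discount_code=SAVE20, quantity=1)
  original_total = 283.97 * 1 = 283.97
  SAVE20 = 20% off: discount_amount = 283.97 * 20/100 = 56.794 -> 56.79
  final_price = 283.97 - 56.79 = 227.18
  -> final_price = 227.18
Step 2: calculate_tip(bill_amount=227.18, tip_percent=15, split_ways=3)
  tip_amount = 227.18 * 15/100 = 34.077 -> 34.08
  total = 227.18 + 34.08 = 261.26
  per_person = 261.26 / 3 = 87.086667 -> 87.09
  -> per_person = 87.09
$87.09


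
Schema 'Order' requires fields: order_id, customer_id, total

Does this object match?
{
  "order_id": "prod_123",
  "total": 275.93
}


Checking required fields...
Missing: customer_id
Invalid - missing required field 'customer_id'


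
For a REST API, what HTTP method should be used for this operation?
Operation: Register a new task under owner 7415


GET = read, POST = create, PUT = update/replace, DELETE = remove
This operation is a create.
POST


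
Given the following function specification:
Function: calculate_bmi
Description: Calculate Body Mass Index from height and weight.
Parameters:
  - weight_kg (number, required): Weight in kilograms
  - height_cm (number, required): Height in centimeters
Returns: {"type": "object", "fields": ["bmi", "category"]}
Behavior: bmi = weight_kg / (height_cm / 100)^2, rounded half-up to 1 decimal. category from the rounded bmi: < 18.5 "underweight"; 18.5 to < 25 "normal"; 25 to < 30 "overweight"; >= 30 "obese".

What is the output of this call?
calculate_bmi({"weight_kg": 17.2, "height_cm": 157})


height_m = 157 / 100 = 1.57
bmi = 17.2 / 1.57^2 = 17.2 / 2.4649 = 6.977971 -> 7.0
7.0 < 18.5 -> underweight
Output:
{"bmi": 7.0, "category": "underweight"}


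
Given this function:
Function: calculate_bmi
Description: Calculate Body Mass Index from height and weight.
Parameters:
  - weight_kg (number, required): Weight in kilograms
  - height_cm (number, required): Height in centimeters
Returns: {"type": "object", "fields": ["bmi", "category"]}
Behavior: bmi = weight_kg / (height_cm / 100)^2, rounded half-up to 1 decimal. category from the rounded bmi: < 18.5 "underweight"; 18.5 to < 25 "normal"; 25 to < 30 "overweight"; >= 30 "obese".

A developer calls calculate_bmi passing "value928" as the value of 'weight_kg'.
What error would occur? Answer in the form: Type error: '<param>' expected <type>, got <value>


Spec: 'weight_kg' is declared as number; "value928" is a string.
Type error: 'weight_kg' expected number, got "value928"


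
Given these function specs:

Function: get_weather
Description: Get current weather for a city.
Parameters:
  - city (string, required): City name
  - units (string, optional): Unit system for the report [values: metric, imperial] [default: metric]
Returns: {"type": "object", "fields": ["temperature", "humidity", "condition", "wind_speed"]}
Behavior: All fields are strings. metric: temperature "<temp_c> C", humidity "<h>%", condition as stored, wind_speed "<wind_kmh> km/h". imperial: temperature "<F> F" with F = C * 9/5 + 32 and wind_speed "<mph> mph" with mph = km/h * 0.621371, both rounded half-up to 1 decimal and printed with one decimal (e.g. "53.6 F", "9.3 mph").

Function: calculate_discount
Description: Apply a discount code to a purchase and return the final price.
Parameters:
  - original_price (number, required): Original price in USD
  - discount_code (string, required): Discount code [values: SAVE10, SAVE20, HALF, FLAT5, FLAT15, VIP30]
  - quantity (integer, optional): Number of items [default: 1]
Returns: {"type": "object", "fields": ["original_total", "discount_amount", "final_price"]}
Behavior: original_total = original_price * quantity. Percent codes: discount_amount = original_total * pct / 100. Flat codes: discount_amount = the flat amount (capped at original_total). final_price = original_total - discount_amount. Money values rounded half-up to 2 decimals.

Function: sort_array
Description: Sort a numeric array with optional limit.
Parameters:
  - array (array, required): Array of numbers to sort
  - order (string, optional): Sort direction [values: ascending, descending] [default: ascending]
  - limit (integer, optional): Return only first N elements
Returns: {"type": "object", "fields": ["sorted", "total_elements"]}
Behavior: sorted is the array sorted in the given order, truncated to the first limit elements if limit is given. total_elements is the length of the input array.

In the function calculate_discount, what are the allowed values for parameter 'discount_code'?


The calculate_discount spec declares:
  - discount_code (string, required): Discount code [values: SAVE10, SAVE20, HALF, FLAT5, FLAT15, VIP30]
Allowed values:
SAVE10, SAVE20, HALF, FLAT5, FLAT15, VIP30


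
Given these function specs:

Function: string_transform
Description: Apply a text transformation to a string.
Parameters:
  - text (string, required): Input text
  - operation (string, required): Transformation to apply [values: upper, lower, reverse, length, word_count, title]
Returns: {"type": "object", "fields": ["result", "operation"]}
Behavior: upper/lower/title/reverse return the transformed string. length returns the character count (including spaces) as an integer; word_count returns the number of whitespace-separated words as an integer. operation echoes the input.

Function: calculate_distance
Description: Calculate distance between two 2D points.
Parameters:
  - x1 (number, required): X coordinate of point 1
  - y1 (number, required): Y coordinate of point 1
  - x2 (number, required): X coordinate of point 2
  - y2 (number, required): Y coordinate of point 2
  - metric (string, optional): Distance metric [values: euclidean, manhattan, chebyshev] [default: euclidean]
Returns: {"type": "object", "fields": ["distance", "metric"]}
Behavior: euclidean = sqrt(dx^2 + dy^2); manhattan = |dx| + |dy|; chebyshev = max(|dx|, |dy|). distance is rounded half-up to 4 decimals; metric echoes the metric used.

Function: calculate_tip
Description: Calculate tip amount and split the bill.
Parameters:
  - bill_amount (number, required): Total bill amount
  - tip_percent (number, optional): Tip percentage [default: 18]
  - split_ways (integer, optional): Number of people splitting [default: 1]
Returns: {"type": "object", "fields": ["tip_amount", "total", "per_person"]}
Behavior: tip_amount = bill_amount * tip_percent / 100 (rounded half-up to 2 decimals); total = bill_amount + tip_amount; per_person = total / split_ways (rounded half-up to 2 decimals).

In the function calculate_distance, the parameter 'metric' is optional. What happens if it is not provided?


The calculate_distance spec declares:
  - metric (string, optional): Distance metric [values: euclidean, manhattan, chebyshev] [default: euclidean]
It defaults to euclidean


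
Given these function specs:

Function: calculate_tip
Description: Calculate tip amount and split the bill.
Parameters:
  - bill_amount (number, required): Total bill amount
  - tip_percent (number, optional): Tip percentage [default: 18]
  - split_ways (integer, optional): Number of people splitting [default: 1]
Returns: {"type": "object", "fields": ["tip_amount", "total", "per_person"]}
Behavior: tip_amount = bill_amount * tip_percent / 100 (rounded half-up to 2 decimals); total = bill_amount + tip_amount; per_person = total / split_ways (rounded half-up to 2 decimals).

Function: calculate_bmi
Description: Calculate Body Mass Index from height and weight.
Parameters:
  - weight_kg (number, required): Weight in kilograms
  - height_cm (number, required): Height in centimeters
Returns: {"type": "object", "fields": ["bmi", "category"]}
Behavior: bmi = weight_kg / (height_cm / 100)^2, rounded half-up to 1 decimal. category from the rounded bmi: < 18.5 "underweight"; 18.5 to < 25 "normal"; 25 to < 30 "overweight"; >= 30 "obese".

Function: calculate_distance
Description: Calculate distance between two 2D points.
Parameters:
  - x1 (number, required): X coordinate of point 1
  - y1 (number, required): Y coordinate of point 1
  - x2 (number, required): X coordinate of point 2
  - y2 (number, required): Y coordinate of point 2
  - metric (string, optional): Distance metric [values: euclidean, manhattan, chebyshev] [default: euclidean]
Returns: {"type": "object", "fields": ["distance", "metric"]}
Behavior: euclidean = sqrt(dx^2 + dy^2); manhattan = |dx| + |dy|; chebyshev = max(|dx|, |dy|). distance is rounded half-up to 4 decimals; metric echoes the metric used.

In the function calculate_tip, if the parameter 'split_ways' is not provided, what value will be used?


The calculate_tip spec declares:
  - split_ways (integer, optional): Number of people splitting [default: 1]
Default:
1


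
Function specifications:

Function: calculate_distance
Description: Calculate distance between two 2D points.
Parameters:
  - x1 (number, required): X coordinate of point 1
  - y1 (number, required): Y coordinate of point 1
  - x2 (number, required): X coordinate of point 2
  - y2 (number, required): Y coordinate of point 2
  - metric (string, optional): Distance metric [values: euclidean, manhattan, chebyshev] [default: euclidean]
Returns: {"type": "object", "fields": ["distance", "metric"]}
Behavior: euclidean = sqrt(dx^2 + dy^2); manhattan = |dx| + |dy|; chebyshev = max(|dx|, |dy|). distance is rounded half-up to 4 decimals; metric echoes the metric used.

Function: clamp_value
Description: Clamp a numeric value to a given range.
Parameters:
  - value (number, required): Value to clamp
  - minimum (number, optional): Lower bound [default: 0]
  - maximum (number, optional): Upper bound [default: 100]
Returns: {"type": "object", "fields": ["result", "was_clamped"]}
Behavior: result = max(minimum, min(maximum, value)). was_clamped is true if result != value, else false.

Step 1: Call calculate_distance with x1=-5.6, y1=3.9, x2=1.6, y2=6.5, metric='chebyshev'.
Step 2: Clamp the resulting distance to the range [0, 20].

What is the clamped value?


Step 1: calculate_distance (chebyshev)
  |dx| = |1.6 - -5.6| = 7.2; |dy| = |6.5 - 3.9| = 2.6
  chebyshev: max(7.2, 2.6) = 7.2
  Round to 4 decimals: 7.2
  -> distance = 7.2
Step 2: clamp_value(value=7.2, minimum=0, maximum=20)
  result = max(0, min(20, 7.2)) = max(0, 7.2) = 7.2
  was_clamped = (7.2 != 7.2) = false
  -> result = 7.2
7.2


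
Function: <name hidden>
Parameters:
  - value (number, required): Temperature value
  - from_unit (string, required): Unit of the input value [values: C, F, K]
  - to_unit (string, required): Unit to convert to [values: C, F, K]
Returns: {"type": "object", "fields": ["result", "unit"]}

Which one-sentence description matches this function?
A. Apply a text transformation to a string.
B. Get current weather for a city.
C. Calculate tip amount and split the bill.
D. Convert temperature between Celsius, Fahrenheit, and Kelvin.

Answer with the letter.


Parameters value, from_unit, to_unit and return ["result", "unit"] fit: Convert temperature between Celsius, Fahrenheit, and Kelvin.
D


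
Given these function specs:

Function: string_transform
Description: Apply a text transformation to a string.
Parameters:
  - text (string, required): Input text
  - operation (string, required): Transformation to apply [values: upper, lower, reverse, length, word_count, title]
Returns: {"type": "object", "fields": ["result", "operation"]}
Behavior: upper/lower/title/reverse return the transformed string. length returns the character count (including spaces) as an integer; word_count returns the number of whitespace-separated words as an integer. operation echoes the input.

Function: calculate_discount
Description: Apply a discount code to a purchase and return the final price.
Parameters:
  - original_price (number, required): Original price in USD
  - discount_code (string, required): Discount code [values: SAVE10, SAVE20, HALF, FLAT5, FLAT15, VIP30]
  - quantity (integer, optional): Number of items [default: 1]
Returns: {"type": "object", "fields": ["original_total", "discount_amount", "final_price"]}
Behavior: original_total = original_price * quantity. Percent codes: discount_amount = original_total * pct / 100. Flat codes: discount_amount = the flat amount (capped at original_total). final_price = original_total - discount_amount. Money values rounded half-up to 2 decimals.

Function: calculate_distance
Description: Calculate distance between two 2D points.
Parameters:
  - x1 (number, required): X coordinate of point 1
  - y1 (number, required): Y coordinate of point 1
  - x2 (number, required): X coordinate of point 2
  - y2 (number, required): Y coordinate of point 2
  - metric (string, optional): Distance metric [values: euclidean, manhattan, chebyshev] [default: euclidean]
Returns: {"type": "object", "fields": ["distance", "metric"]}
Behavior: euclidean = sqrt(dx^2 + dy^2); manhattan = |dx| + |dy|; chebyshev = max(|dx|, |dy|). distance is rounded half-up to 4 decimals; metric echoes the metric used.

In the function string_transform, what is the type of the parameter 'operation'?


The string_transform spec declares:
  - operation (string, required): Transformation to apply [values: upper, lower, reverse, length, word_count, title]
Type:
string


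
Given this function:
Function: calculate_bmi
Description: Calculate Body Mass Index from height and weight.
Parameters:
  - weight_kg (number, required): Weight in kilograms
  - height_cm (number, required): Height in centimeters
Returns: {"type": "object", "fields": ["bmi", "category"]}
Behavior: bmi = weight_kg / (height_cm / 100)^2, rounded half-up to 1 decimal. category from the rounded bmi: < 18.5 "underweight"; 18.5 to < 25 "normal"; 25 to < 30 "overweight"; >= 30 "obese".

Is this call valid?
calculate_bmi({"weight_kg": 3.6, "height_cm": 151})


Checking all required parameters present and types match... All valid.
Valid


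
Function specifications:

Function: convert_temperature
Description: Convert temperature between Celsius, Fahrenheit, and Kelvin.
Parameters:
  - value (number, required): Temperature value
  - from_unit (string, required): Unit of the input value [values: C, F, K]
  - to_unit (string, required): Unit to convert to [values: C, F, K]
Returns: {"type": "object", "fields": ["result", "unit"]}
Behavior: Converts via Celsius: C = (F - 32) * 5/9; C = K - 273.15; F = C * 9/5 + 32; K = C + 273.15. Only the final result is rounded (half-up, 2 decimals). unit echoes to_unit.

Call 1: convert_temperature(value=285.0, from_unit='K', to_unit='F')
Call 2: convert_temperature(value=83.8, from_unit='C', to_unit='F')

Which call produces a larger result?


Call 1:
  To C: 285 - 273.15 = 11.85
  To F: 11.85 * 9/5 + 32 = 53.33
  Round to 2 decimals: 53.33
  -> 53.33 F
Call 2:
  Input already in C: 83.8
  To F: 83.8 * 9/5 + 32 = 182.84
  Round to 2 decimals: 182.84
  -> 182.84 F
Call 2 (182.84 F)


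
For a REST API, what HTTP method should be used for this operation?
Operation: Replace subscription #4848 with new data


GET = read, POST = create, PUT = update/replace, DELETE = remove
This operation is an update/replace.
PUT


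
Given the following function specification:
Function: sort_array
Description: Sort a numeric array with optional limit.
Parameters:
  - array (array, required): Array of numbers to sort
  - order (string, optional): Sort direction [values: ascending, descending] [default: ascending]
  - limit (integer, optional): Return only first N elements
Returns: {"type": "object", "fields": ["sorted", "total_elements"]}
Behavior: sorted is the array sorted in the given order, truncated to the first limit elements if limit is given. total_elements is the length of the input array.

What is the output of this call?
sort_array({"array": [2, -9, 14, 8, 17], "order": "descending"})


sorted descending: [17, 14, 8, 2, -9]
total_elements = len(input) = 5
Output:
{"sorted": [17, 14, 8, 2, -9], "total_elements": 5}


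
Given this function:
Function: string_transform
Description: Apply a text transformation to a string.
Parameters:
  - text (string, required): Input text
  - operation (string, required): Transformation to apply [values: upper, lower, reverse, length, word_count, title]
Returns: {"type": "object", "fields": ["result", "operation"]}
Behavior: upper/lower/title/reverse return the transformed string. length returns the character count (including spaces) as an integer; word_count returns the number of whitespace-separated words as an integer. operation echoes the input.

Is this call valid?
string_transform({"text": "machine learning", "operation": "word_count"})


Checking all required parameters present and types match... All valid.
Valid
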